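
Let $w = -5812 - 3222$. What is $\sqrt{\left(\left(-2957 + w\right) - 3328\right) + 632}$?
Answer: $i \sqrt{14687} \approx 121.19 i$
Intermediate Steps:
$w = -9034$ ($w = -5812 - 3222 = -9034$)
$\sqrt{\left(\left(-2957 + w\right) - 3328\right) + 632} = \sqrt{\left(\left(-2957 - 9034\right) - 3328\right) + 632} = \sqrt{\left(-11991 - 3328\right) + 632} = \sqrt{-15319 + 632} = \sqrt{-14687} = i \sqrt{14687}$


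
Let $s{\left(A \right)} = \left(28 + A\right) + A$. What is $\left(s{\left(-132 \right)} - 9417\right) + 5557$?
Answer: $-4096$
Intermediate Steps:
$s{\left(A \right)} = 28 + 2 A$
$\left(s{\left(-132 \right)} - 9417\right) + 5557 = \left(\left(28 + 2 \left(-132\right)\right) - 9417\right) + 5557 = \left(\left(28 - 264\right) - 9417\right) + 5557 = \left(-236 - 9417\right) + 5557 = -9653 + 5557 = -4096$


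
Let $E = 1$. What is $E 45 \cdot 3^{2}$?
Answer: $405$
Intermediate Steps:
$E 45 \cdot 3^{2} = 1 \cdot 45 \cdot 3^{2} = 45 \cdot 9 = 405$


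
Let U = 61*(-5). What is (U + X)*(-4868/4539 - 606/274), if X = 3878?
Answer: -2432299503/207281 ≈ -11734.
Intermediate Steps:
U = -305
(U + X)*(-4868/4539 - 606/274) = (-305 + 3878)*(-4868/4539 - 606/274) = 3573*(-4868*1/4539 - 606*1/274) = 3573*(-4868/4539 - 303/137) = 3573*(-2042233/621843) = -2432299503/207281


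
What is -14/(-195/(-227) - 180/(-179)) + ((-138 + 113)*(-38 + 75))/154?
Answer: -157687373/11667810 ≈ -13.515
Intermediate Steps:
-14/(-195/(-227) - 180/(-179)) + ((-138 + 113)*(-38 + 75))/154 = -14/(-195*(-1/227) - 180*(-1/179)) - 25*37*(1/154) = -14/(195/227 + 180/179) - 925*1/154 = -14/75765/40633 - 925/154 = -14*40633/75765 - 925/154 = -568862/75765 - 925/154 = -157687373/11667810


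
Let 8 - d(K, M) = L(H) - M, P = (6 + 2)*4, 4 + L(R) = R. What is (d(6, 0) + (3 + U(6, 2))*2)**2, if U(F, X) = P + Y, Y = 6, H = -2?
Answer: 9216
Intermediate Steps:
L(R) = -4 + R
P = 32 (P = 8*4 = 32)
d(K, M) = 14 + M (d(K, M) = 8 - ((-4 - 2) - M) = 8 - (-6 - M) = 8 + (6 + M) = 14 + M)
U(F, X) = 38 (U(F, X) = 32 + 6 = 38)
(d(6, 0) + (3 + U(6, 2))*2)**2 = ((14 + 0) + (3 + 38)*2)**2 = (14 + 41*2)**2 = (14 + 82)**2 = 96**2 = 9216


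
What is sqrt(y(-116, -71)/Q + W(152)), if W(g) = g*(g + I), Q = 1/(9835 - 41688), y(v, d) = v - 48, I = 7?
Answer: 2*sqrt(1312015) ≈ 2290.9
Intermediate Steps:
y(v, d) = -48 + v
Q = -1/31853 (Q = 1/(-31853) = -1/31853 ≈ -3.1394e-5)
W(g) = g*(7 + g) (W(g) = g*(g + 7) = g*(7 + g))
sqrt(y(-116, -71)/Q + W(152)) = sqrt((-48 - 116)/(-1/31853) + 152*(7 + 152)) = sqrt(-164*(-31853) + 152*159) = sqrt(5223892 + 24168) = sqrt(5248060) = 2*sqrt(1312015)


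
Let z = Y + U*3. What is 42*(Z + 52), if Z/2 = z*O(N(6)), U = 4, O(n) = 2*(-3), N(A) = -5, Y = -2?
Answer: -2856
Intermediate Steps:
O(n) = -6
z = 10 (z = -2 + 4*3 = -2 + 12 = 10)
Z = -120 (Z = 2*(10*(-6)) = 2*(-60) = -120)
42*(Z + 52) = 42*(-120 + 52) = 42*(-68) = -2856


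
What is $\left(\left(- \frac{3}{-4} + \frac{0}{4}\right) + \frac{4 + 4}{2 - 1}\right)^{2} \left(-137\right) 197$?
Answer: $- \frac{33061525}{16} \approx -2.0663 \cdot 10^{6}$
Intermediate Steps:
$\left(\left(- \frac{3}{-4} + \frac{0}{4}\right) + \frac{4 + 4}{2 - 1}\right)^{2} \left(-137\right) 197 = \left(\left(\left(-3\right) \left(- \frac{1}{4}\right) + 0 \cdot \frac{1}{4}\right) + \frac{8}{1}\right)^{2} \left(-137\right) 197 = \left(\left(\frac{3}{4} + 0\right) + 8 \cdot 1\right)^{2} \left(-137\right) 197 = \left(\frac{3}{4} + 8\right)^{2} \left(-137\right) 197 = \left(\frac{35}{4}\right)^{2} \left(-137\right) 197 = \frac{1225}{16} \left(-137\right) 197 = \left(- \frac{167825}{16}\right) 197 = - \frac{33061525}{16}$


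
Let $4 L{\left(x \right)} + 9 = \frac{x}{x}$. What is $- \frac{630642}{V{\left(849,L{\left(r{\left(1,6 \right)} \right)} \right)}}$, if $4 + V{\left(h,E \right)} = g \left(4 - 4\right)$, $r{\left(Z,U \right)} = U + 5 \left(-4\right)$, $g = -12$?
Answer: $\frac{315321}{2} \approx 1.5766 \cdot 10^{5}$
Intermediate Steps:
$r{\left(Z,U \right)} = -20 + U$ ($r{\left(Z,U \right)} = U - 20 = -20 + U$)
$L{\left(x \right)} = -2$ ($L{\left(x \right)} = - \frac{9}{4} + \frac{x \frac{1}{x}}{4} = - \frac{9}{4} + \frac{1}{4} \cdot 1 = - \frac{9}{4} + \frac{1}{4} = -2$)
$V{\left(h,E \right)} = -4$ ($V{\left(h,E \right)} = -4 - 12 \left(4 - 4\right) = -4 - 0 = -4 + 0 = -4$)
$- \frac{630642}{V{\left(849,L{\left(r{\left(1,6 \right)} \right)} \right)}} = - \frac{630642}{-4} = \left(-630642\right) \left(- \frac{1}{4}\right) = \frac{315321}{2}$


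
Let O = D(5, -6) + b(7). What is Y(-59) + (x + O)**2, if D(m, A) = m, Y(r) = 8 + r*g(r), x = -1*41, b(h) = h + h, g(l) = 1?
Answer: 433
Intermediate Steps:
b(h) = 2*h
x = -41
Y(r) = 8 + r (Y(r) = 8 + r*1 = 8 + r)
O = 19 (O = 5 + 2*7 = 5 + 14 = 19)
Y(-59) + (x + O)**2 = (8 - 59) + (-41 + 19)**2 = -51 + (-22)**2 = -51 + 484 = 433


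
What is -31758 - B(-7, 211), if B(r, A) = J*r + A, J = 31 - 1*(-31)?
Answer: -31535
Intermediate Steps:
J = 62 (J = 31 + 31 = 62)
B(r, A) = A + 62*r (B(r, A) = 62*r + A = A + 62*r)
-31758 - B(-7, 211) = -31758 - (211 + 62*(-7)) = -31758 - (211 - 434) = -31758 - 1*(-223) = -31758 + 223 = -31535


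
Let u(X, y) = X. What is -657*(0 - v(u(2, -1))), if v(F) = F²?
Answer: 2628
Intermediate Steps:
-657*(0 - v(u(2, -1))) = -657*(0 - 1*2²) = -657*(0 - 1*4) = -657*(0 - 4) = -657*(-4) = 2628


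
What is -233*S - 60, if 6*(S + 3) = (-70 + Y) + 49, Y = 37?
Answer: 53/3 ≈ 17.667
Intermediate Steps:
S = -1/3 (S = -3 + ((-70 + 37) + 49)/6 = -3 + (-33 + 49)/6 = -3 + (1/6)*16 = -3 + 8/3 = -1/3 ≈ -0.33333)
-233*S - 60 = -233*(-1/3) - 60 = 233/3 - 60 = 53/3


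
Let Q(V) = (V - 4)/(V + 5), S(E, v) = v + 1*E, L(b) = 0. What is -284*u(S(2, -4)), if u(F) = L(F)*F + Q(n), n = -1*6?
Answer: -2840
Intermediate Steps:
S(E, v) = E + v (S(E, v) = v + E = E + v)
n = -6
Q(V) = (-4 + V)/(5 + V)
u(F) = 10 (u(F) = 0*F + (-4 - 6)/(5 - 6) = 0 - 10/(-1) = 0 - 1*(-10) = 0 + 10 = 10)
-284*u(S(2, -4)) = -284*10 = -2840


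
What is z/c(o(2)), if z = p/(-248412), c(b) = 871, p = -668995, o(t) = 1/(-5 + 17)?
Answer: 9985/3229356 ≈ 0.0030919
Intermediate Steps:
o(t) = 1/12
z = 668995/248412 (z = -668995/(-248412) = -668995*(-1/248412) = 668995/248412 ≈ 2.6931)
z/c(o(2)) = (668995/248412)/871 = (668995/248412)*(1/871) = 9985/3229356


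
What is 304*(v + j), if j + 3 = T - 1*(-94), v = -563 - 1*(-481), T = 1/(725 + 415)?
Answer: 41044/15 ≈ 2736.3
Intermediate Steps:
T = 1/1140 ≈ 0.00087719
v = -82 (v = -563 + 481 = -82)
j = 103741/1140 (j = -3 + (1/1140 - 1*(-94)) = -3 + (1/1140 + 94) = -3 + 107161/1140 = 103741/1140 ≈ 91.001)
304*(v + j) = 304*(-82 + 103741/1140) = 304*(10261/1140) = 41044/15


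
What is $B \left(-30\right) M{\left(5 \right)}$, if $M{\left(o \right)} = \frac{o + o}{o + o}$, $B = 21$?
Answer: $-630$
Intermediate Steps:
$M{\left(o \right)} = 1$ ($M{\left(o \right)} = \frac{2 o}{2 o} = 2 o \frac{1}{2 o} = 1$)
$B \left(-30\right) M{\left(5 \right)} = 21 \left(-30\right) 1 = \left(-630\right) 1 = -630$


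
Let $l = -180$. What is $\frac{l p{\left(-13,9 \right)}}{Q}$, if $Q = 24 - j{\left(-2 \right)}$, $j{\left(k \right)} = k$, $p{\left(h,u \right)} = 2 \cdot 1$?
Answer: $- \frac{180}{13} \approx -13.846$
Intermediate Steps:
$p{\left(h,u \right)} = 2$
$Q = 26$ ($Q = 24 - -2 = 24 + 2 = 26$)
$\frac{l p{\left(-13,9 \right)}}{Q} = \frac{\left(-180\right) 2}{26} = \left(-360\right) \frac{1}{26} = - \frac{180}{13}$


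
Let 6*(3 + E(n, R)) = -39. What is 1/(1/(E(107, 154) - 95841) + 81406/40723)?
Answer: 7806639823/15605530160 ≈ 0.50025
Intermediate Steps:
E(n, R) = -19/2 (E(n, R) = -3 + (⅙)*(-39) = -3 - 13/2 = -19/2)
1/(1/(E(107, 154) - 95841) + 81406/40723) = 1/(1/(-19/2 - 95841) + 81406/40723) = 1/(1/(-191701/2) + 81406*(1/40723)) = 1/(-2/191701 + 81406/40723) = 1/(15605530160/7806639823) = 7806639823/15605530160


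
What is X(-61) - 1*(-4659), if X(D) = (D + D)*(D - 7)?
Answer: 12955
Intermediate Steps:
X(D) = 2*D*(-7 + D) (X(D) = (2*D)*(-7 + D) = 2*D*(-7 + D))
X(-61) - 1*(-4659) = 2*(-61)*(-7 - 61) - 1*(-4659) = 2*(-61)*(-68) + 4659 = 8296 + 4659 = 12955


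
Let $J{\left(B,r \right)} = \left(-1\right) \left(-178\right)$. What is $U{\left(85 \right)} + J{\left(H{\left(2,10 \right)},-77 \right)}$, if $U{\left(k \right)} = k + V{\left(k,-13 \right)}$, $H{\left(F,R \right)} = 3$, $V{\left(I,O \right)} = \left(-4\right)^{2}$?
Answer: $279$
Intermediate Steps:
$V{\left(I,O \right)} = 16$
$U{\left(k \right)} = 16 + k$ ($U{\left(k \right)} = k + 16 = 16 + k$)
$J{\left(B,r \right)} = 178$
$U{\left(85 \right)} + J{\left(H{\left(2,10 \right)},-77 \right)} = \left(16 + 85\right) + 178 = 101 + 178 = 279$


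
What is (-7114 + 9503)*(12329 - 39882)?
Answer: -65824117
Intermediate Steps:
(-7114 + 9503)*(12329 - 39882) = 2389*(-27553) = -65824117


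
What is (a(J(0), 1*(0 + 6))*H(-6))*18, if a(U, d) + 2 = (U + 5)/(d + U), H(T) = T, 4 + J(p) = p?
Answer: 162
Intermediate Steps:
J(p) = -4 + p
a(U, d) = -2 + (5 + U)/(U + d) (a(U, d) = -2 + (U + 5)/(d + U) = -2 + (5 + U)/(U + d))
(a(J(0), 1*(0 + 6))*H(-6))*18 = (((5 - (-4 + 0) - 2*(0 + 6))/((-4 + 0) + 1*(0 + 6)))*(-6))*18 = (((5 - 1*(-4) - 2*6)/(-4 + 1*6))*(-6))*18 = (((5 + 4 - 2*6)/(-4 + 6))*(-6))*18 = (((5 + 4 - 12)/2)*(-6))*18 = (((1/2)*(-3))*(-6))*18 = -3/2*(-6)*18 = 9*18 = 162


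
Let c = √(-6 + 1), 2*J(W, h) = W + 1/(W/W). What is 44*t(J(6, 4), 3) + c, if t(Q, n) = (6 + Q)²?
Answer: 3971 + I*√5 ≈ 3971.0 + 2.2361*I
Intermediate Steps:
J(W, h) = ½ + W/2 (J(W, h) = (W + 1/(W/W))/2 = (W + 1/1)/2 = (W + 1)/2 = (1 + W)/2 = ½ + W/2)
c = I*√5 (c = √(-5) = I*√5 ≈ 2.2361*I)
44*t(J(6, 4), 3) + c = 44*(6 + (½ + (½)*6))² + I*√5 = 44*(6 + (½ + 3))² + I*√5 = 44*(6 + 7/2)² + I*√5 = 44*(19/2)² + I*√5 = 44*(361/4) + I*√5 = 3971 + I*√5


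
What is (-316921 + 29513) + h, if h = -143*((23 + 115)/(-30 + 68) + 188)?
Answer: -5981415/19 ≈ -3.1481e+5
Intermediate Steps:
h = -520663/19 (h = -143*(138/38 + 188) = -143*(138*(1/38) + 188) = -143*(69/19 + 188) = -143*3641/19 = -520663/19 ≈ -27403.)
(-316921 + 29513) + h = (-316921 + 29513) - 520663/19 = -287408 - 520663/19 = -5981415/19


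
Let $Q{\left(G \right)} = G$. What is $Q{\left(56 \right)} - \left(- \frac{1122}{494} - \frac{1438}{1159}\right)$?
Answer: $\frac{47193}{793} \approx 59.512$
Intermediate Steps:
$Q{\left(56 \right)} - \left(- \frac{1122}{494} - \frac{1438}{1159}\right) = 56 - \left(- \frac{1122}{494} - \frac{1438}{1159}\right) = 56 - \left(\left(-1122\right) \frac{1}{494} - \frac{1438}{1159}\right) = 56 - \left(- \frac{561}{247} - \frac{1438}{1159}\right) = 56 - - \frac{2785}{793} = 56 + \frac{2785}{793} = \frac{47193}{793}$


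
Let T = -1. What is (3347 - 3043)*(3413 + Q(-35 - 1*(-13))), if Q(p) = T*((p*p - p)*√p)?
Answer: 1037552 - 153824*I*√22 ≈ 1.0376e+6 - 7.215e+5*I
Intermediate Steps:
Q(p) = -√p*(p² - p) (Q(p) = -(p*p - p)*√p = -(p² - p)*√p = -√p*(p² - p))
(3347 - 3043)*(3413 + Q(-35 - 1*(-13))) = (3347 - 3043)*(3413 + (-35 - 1*(-13))^(3/2)*(1 - (-35 - 1*(-13)))) = 304*(3413 + (-35 + 13)^(3/2)*(1 - (-35 + 13))) = 304*(3413 + (-22)^(3/2)*(1 - 1*(-22))) = 304*(3413 + (-22*I*√22)*(1 + 22)) = 304*(3413 - 22*I*√22*23) = 304*(3413 - 506*I*√22) = 1037552 - 153824*I*√22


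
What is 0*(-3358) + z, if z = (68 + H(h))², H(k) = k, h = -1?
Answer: 4489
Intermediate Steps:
z = 4489 (z = (68 - 1)² = 67² = 4489)
0*(-3358) + z = 0*(-3358) + 4489 = 0 + 4489 = 4489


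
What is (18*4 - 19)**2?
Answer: 2809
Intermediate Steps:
(18*4 - 19)**2 = (72 - 19)**2 = 53**2 = 2809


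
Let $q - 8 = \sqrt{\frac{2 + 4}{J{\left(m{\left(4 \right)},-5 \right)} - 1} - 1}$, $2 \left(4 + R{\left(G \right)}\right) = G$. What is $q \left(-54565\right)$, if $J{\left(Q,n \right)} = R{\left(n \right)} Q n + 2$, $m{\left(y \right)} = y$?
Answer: $-436520 - \frac{272825 i \sqrt{655}}{131} \approx -4.3652 \cdot 10^{5} - 53301.0 i$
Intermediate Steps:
$R{\left(G \right)} = -4 + \frac{G}{2}$
$J{\left(Q,n \right)} = 2 + Q n \left(-4 + \frac{n}{2}\right)$ ($J{\left(Q,n \right)} = \left(-4 + \frac{n}{2}\right) Q n + 2 = Q \left(-4 + \frac{n}{2}\right) n + 2 = Q n \left(-4 + \frac{n}{2}\right) + 2 = 2 + Q n \left(-4 + \frac{n}{2}\right)$)
$q = 8 + \frac{5 i \sqrt{655}}{131}$ ($q = 8 + \sqrt{\frac{2 + 4}{\left(2 + \frac{1}{2} \cdot 4 \left(-5\right) \left(-8 - 5\right)\right) - 1} - 1} = 8 + \sqrt{\frac{6}{\left(2 + \frac{1}{2} \cdot 4 \left(-5\right) \left(-13\right)\right) - 1} - 1} = 8 + \sqrt{\frac{6}{\left(2 + 130\right) - 1} - 1} = 8 + \sqrt{\frac{6}{132 - 1} - 1} = 8 + \sqrt{\frac{6}{131} - 1} = 8 + \sqrt{- \frac{125}{131}} = 8 + \frac{5 i \sqrt{655}}{131} \approx 8.0 + 0.97683 i$)
$q \left(-54565\right) = \left(8 + \frac{5 i \sqrt{655}}{131}\right) \left(-54565\right) = -436520 - \frac{272825 i \sqrt{655}}{131}$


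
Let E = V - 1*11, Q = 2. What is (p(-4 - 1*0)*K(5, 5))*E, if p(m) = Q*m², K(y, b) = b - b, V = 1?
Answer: 0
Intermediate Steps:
K(y, b) = 0
p(m) = 2*m²
E = -10 (E = 1 - 1*11 = 1 - 11 = -10)
(p(-4 - 1*0)*K(5, 5))*E = ((2*(-4 - 1*0)²)*0)*(-10) = ((2*(-4 + 0)²)*0)*(-10) = ((2*(-4)²)*0)*(-10) = ((2*16)*0)*(-10) = (32*0)*(-10) = 0*(-10) = 0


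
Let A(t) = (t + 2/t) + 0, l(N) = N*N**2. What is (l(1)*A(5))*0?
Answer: 0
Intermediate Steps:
l(N) = N**3
A(t) = t + 2/t
(l(1)*A(5))*0 = (1**3*(5 + 2/5))*0 = (1*(5 + 2*(1/5)))*0 = (1*(5 + 2/5))*0 = (1*(27/5))*0 = (27/5)*0 = 0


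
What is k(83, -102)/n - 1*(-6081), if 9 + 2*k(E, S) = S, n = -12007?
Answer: 146029245/24014 ≈ 6081.0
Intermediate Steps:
k(E, S) = -9/2 + S/2
k(83, -102)/n - 1*(-6081) = (-9/2 + (½)*(-102))/(-12007) - 1*(-6081) = (-9/2 - 51)*(-1/12007) + 6081 = -111/2*(-1/12007) + 6081 = 111/24014 + 6081 = 146029245/24014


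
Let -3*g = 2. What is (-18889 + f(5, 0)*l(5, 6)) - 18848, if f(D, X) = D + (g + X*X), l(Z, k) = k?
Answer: -37711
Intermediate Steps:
g = -2/3 (g = -1/3*2 = -2/3 ≈ -0.66667)
f(D, X) = -2/3 + D + X**2 (f(D, X) = D + (-2/3 + X*X) = D + (-2/3 + X**2) = -2/3 + D + X**2)
(-18889 + f(5, 0)*l(5, 6)) - 18848 = (-18889 + (-2/3 + 5 + 0**2)*6) - 18848 = (-18889 + (-2/3 + 5 + 0)*6) - 18848 = (-18889 + (13/3)*6) - 18848 = (-18889 + 26) - 18848 = -18863 - 18848 = -37711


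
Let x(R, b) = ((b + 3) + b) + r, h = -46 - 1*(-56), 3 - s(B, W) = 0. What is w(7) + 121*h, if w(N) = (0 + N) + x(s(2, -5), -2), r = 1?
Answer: 1217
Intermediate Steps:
s(B, W) = 3 (s(B, W) = 3 - 1*0 = 3 + 0 = 3)
h = 10 (h = -46 + 56 = 10)
x(R, b) = 4 + 2*b (x(R, b) = ((b + 3) + b) + 1 = ((3 + b) + b) + 1 = (3 + 2*b) + 1 = 4 + 2*b)
w(N) = N (w(N) = (0 + N) + (4 + 2*(-2)) = N + (4 - 4) = N + 0 = N)
w(7) + 121*h = 7 + 121*10 = 7 + 1210 = 1217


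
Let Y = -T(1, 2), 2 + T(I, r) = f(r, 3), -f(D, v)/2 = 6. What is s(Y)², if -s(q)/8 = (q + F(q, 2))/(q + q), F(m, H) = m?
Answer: 64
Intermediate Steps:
f(D, v) = -12 (f(D, v) = -2*6 = -12)
T(I, r) = -14 (T(I, r) = -2 - 12 = -14)
Y = 14 (Y = -1*(-14) = 14)
s(q) = -8 (s(q) = -8*(q + q)/(q + q) = -8*2*q/(2*q) = -8*2*q*1/(2*q) = -8*1 = -8)
s(Y)² = (-8)² = 64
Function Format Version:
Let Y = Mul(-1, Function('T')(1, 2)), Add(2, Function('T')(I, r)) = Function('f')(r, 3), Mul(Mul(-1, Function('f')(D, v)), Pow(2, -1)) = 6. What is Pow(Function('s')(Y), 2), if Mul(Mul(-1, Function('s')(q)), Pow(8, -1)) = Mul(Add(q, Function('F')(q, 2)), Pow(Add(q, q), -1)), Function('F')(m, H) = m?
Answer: 64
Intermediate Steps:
Function('f')(D, v) = -12 (Function('f')(D, v) = Mul(-2, 6) = -12)
Function('T')(I, r) = -14 (Function('T')(I, r) = Add(-2, -12) = -14)
Y = 14 (Y = Mul(-1, -14) = 14)
Function('s')(q) = -8 (Function('s')(q) = Mul(-8, Mul(Add(q, q), Pow(Add(q, q), -1))) = Mul(-8, Mul(Mul(2, q), Pow(Mul(2, q), -1))) = Mul(-8, Mul(Mul(2, q), Mul(Rational(1, 2), Pow(q, -1)))) = Mul(-8, 1) = -8)
Pow(Function('s')(Y), 2) = Pow(-8, 2) = 64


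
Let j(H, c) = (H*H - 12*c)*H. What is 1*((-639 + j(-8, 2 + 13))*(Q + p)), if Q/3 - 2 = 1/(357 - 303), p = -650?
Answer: -3349799/18 ≈ -1.8610e+5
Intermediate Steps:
Q = 109/18 (Q = 6 + 3/(357 - 303) = 6 + 3/54 = 6 + 3*(1/54) = 6 + 1/18 = 109/18 ≈ 6.0556)
j(H, c) = H*(H² - 12*c) (j(H, c) = (H² - 12*c)*H = H*(H² - 12*c))
1*((-639 + j(-8, 2 + 13))*(Q + p)) = 1*((-639 - 8*((-8)² - 12*(2 + 13)))*(109/18 - 650)) = 1*((-639 - 8*(64 - 12*15))*(-11591/18)) = 1*((-639 - 8*(64 - 180))*(-11591/18)) = 1*((-639 - 8*(-116))*(-11591/18)) = 1*((-639 + 928)*(-11591/18)) = 1*(289*(-11591/18)) = 1*(-3349799/18) = -3349799/18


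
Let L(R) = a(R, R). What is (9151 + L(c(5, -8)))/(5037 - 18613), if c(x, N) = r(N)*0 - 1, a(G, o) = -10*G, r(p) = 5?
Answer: -9161/13576 ≈ -0.67479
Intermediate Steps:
c(x, N) = -1 (c(x, N) = 5*0 - 1 = 0 - 1 = -1)
L(R) = -10*R
(9151 + L(c(5, -8)))/(5037 - 18613) = (9151 - 10*(-1))/(5037 - 18613) = (9151 + 10)/(-13576) = 9161*(-1/13576) = -9161/13576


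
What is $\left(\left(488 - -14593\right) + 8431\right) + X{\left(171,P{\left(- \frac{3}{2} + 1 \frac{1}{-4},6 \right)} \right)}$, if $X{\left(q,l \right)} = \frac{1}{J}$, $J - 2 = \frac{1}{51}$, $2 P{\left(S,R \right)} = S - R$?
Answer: $\frac{2421787}{103} \approx 23513.0$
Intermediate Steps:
$P{\left(S,R \right)} = \frac{S}{2} - \frac{R}{2}$ ($P{\left(S,R \right)} = \frac{S - R}{2} = \frac{S}{2} - \frac{R}{2}$)
$J = \frac{103}{51}$ ($J = 2 + \frac{1}{51} = \frac{103}{51} \approx 2.0196$)
$X{\left(q,l \right)} = \frac{51}{103}$ ($X{\left(q,l \right)} = \frac{1}{\frac{103}{51}} = \frac{51}{103}$)
$\left(\left(488 - -14593\right) + 8431\right) + X{\left(171,P{\left(- \frac{3}{2} + 1 \frac{1}{-4},6 \right)} \right)} = \left(\left(488 - -14593\right) + 8431\right) + \frac{51}{103} = \left(\left(488 + 14593\right) + 8431\right) + \frac{51}{103} = \left(15081 + 8431\right) + \frac{51}{103} = 23512 + \frac{51}{103} = \frac{2421787}{103}$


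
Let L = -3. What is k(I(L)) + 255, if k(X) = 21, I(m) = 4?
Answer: 276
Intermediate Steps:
k(I(L)) + 255 = 21 + 255 = 276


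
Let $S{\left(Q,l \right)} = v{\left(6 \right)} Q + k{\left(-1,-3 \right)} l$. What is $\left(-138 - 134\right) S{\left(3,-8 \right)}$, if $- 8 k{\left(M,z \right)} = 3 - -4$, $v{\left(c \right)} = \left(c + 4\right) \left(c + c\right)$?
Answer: $-99824$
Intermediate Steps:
$v{\left(c \right)} = 2 c \left(4 + c\right)$ ($v{\left(c \right)} = \left(4 + c\right) 2 c = 2 c \left(4 + c\right)$)
$k{\left(M,z \right)} = - \frac{7}{8}$ ($k{\left(M,z \right)} = - \frac{3 - -4}{8} = - \frac{3 + 4}{8} = \left(- \frac{1}{8}\right) 7 = - \frac{7}{8}$)
$S{\left(Q,l \right)} = 120 Q - \frac{7 l}{8}$ ($S{\left(Q,l \right)} = 2 \cdot 6 \left(4 + 6\right) Q - \frac{7 l}{8} = 2 \cdot 6 \cdot 10 Q - \frac{7 l}{8} = 120 Q - \frac{7 l}{8}$)
$\left(-138 - 134\right) S{\left(3,-8 \right)} = \left(-138 - 134\right) \left(120 \cdot 3 - -7\right) = - 272 \left(360 + 7\right) = \left(-272\right) 367 = -99824$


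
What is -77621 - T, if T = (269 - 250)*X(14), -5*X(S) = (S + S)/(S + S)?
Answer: -388086/5 ≈ -77617.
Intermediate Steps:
X(S) = -⅕ (X(S) = -(S + S)/(5*(S + S)) = -2*S/(5*(2*S)) = -2*S*1/(2*S)/5 = -⅕*1 = -⅕)
T = -19/5 (T = (269 - 250)*(-⅕) = 19*(-⅕) = -19/5 ≈ -3.8000)
-77621 - T = -77621 - 1*(-19/5) = -77621 + 19/5 = -388086/5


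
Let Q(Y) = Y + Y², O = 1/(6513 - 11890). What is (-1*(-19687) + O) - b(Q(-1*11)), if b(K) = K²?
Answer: 40795298/5377 ≈ 7587.0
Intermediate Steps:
O = -1/5377 (O = 1/(-5377) = -1/5377 ≈ -0.00018598)
(-1*(-19687) + O) - b(Q(-1*11)) = (-1*(-19687) - 1/5377) - ((-1*11)*(1 - 1*11))² = (19687 - 1/5377) - (-11*(1 - 11))² = 105856998/5377 - (-11*(-10))² = 105856998/5377 - 1*110² = 105856998/5377 - 1*12100 = 105856998/5377 - 12100 = 40795298/5377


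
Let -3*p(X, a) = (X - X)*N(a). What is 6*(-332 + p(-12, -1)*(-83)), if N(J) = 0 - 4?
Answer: -1992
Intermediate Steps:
N(J) = -4
p(X, a) = 0 (p(X, a) = -(X - X)*(-4)/3 = -0*(-4) = -⅓*0 = 0)
6*(-332 + p(-12, -1)*(-83)) = 6*(-332 + 0*(-83)) = 6*(-332 + 0) = 6*(-332) = -1992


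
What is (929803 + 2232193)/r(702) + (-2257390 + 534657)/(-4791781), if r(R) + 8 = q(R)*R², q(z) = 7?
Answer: 5273591641584/4132455893305 ≈ 1.2761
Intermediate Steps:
r(R) = -8 + 7*R²
(929803 + 2232193)/r(702) + (-2257390 + 534657)/(-4791781) = (929803 + 2232193)/(-8 + 7*702²) + (-2257390 + 534657)/(-4791781) = 3161996/(-8 + 7*492804) - 1722733*(-1/4791781) = 3161996/(-8 + 3449628) + 1722733/4791781 = 3161996/3449620 + 1722733/4791781 = 3161996*(1/3449620) + 1722733/4791781 = 790499/862405 + 1722733/4791781 = 5273591641584/4132455893305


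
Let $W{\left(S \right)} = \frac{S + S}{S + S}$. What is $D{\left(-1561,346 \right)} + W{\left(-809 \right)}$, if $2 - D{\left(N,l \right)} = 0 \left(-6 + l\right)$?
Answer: $3$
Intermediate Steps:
$D{\left(N,l \right)} = 2$ ($D{\left(N,l \right)} = 2 - 0 \left(-6 + l\right) = 2 - 0 = 2 + 0 = 2$)
$W{\left(S \right)} = 1$ ($W{\left(S \right)} = \frac{2 S}{2 S} = 2 S \frac{1}{2 S} = 1$)
$D{\left(-1561,346 \right)} + W{\left(-809 \right)} = 2 + 1 = 3$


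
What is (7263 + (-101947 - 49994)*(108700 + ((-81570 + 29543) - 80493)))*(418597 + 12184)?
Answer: 1559100637600623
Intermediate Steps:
(7263 + (-101947 - 49994)*(108700 + ((-81570 + 29543) - 80493)))*(418597 + 12184) = (7263 - 151941*(108700 + (-52027 - 80493)))*430781 = (7263 - 151941*(108700 - 132520))*430781 = (7263 - 151941*(-23820))*430781 = (7263 + 3619234620)*430781 = 3619241883*430781 = 1559100637600623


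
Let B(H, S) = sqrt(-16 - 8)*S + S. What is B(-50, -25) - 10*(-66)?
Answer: 635 - 50*I*sqrt(6) ≈ 635.0 - 122.47*I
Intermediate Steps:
B(H, S) = S + 2*I*S*sqrt(6) (B(H, S) = sqrt(-24)*S + S = (2*I*sqrt(6))*S + S = 2*I*S*sqrt(6) + S = S + 2*I*S*sqrt(6))
B(-50, -25) - 10*(-66) = -25*(1 + 2*I*sqrt(6)) - 10*(-66) = (-25 - 50*I*sqrt(6)) - 1*(-660) = (-25 - 50*I*sqrt(6)) + 660 = 635 - 50*I*sqrt(6)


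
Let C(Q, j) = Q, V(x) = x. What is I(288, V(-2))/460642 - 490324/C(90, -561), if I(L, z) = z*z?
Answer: -56465956912/10364445 ≈ -5448.0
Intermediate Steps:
I(L, z) = z²
I(288, V(-2))/460642 - 490324/C(90, -561) = (-2)²/460642 - 490324/90 = 4*(1/460642) - 490324*1/90 = 2/230321 - 245162/45 = -56465956912/10364445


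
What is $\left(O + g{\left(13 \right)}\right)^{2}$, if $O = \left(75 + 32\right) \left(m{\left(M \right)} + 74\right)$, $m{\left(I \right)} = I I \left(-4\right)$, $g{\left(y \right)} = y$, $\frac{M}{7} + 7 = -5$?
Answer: $9072366889369$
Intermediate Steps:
$M = -84$ ($M = -49 + 7 \left(-5\right) = -49 - 35 = -84$)
$m{\left(I \right)} = - 4 I^{2}$ ($m{\left(I \right)} = I^{2} \left(-4\right) = - 4 I^{2}$)
$O = -3012050$ ($O = \left(75 + 32\right) \left(- 4 \left(-84\right)^{2} + 74\right) = 107 \left(\left(-4\right) 7056 + 74\right) = 107 \left(-28224 + 74\right) = 107 \left(-28150\right) = -3012050$)
$\left(O + g{\left(13 \right)}\right)^{2} = \left(-3012050 + 13\right)^{2} = \left(-3012037\right)^{2} = 9072366889369$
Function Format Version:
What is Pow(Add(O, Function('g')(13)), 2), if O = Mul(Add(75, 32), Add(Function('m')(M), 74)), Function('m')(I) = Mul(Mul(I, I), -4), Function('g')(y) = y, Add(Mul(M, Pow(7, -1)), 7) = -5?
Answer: 9072366889369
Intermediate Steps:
M = -84 (M = Add(-49, Mul(7, -5)) = Add(-49, -35) = -84)
Function('m')(I) = Mul(-4, Pow(I, 2)) (Function('m')(I) = Mul(Pow(I, 2), -4) = Mul(-4, Pow(I, 2)))
O = -3012050 (O = Mul(Add(75, 32), Add(Mul(-4, Pow(-84, 2)), 74)) = Mul(107, Add(Mul(-4, 7056), 74)) = Mul(107, Add(-28224, 74)) = Mul(107, -28150) = -3012050)
Pow(Add(O, Function('g')(13)), 2) = Pow(Add(-3012050, 13), 2) = Pow(-3012037, 2) = 9072366889369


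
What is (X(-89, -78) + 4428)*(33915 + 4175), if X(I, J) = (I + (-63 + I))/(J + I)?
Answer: 28175820530/167 ≈ 1.6872e+8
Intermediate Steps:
X(I, J) = (-63 + 2*I)/(I + J)
(X(-89, -78) + 4428)*(33915 + 4175) = ((-63 + 2*(-89))/(-89 - 78) + 4428)*(33915 + 4175) = ((-63 - 178)/(-167) + 4428)*38090 = (-1/167*(-241) + 4428)*38090 = (241/167 + 4428)*38090 = (739717/167)*38090 = 28175820530/167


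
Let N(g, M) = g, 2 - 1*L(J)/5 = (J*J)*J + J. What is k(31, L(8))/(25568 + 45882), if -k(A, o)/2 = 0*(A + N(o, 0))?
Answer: 0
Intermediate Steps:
L(J) = 10 - 5*J - 5*J³ (L(J) = 10 - 5*((J*J)*J + J) = 10 - 5*(J²*J + J) = 10 - 5*(J³ + J) = 10 - 5*(J + J³) = 10 + (-5*J - 5*J³) = 10 - 5*J - 5*J³)
k(A, o) = 0 (k(A, o) = -0*(A + o) = -2*0 = 0)
k(31, L(8))/(25568 + 45882) = 0/(25568 + 45882) = 0/71450 = 0*(1/71450) = 0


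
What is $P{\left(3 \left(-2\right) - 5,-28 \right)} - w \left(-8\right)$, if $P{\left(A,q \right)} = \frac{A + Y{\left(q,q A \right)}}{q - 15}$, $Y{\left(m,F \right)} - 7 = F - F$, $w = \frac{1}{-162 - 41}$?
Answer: $\frac{468}{8729} \approx 0.053614$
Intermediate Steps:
$w = - \frac{1}{203}$ ($w = \frac{1}{-203} = - \frac{1}{203} \approx -0.0049261$)
$Y{\left(m,F \right)} = 7$ ($Y{\left(m,F \right)} = 7 + \left(F - F\right) = 7 + 0 = 7$)
$P{\left(A,q \right)} = \frac{7 + A}{-15 + q}$ ($P{\left(A,q \right)} = \frac{A + 7}{q - 15} = \frac{7 + A}{-15 + q}$)
$P{\left(3 \left(-2\right) - 5,-28 \right)} - w \left(-8\right) = \frac{7 + \left(3 \left(-2\right) - 5\right)}{-15 - 28} - \left(- \frac{1}{203}\right) \left(-8\right) = \frac{7 - 11}{-43} - \frac{8}{203} = - \frac{7 - 11}{43} - \frac{8}{203} = \left(- \frac{1}{43}\right) \left(-4\right) - \frac{8}{203} = \frac{4}{43} - \frac{8}{203} = \frac{468}{8729}$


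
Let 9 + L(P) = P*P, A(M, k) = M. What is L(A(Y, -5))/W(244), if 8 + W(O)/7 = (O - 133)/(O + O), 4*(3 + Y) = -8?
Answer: -7808/26551 ≈ -0.29408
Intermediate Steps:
Y = -5 (Y = -3 + (1/4)*(-8) = -3 - 2 = -5)
L(P) = -9 + P**2 (L(P) = -9 + P*P = -9 + P**2)
W(O) = -56 + 7*(-133 + O)/(2*O) (W(O) = -56 + 7*((O - 133)/(O + O)) = -56 + 7*((-133 + O)/((2*O))) = -56 + 7*((-133 + O)*(1/(2*O))) = -56 + 7*((-133 + O)/(2*O)) = -56 + 7*(-133 + O)/(2*O))
L(A(Y, -5))/W(244) = (-9 + (-5)**2)/(((7/2)*(-133 - 15*244)/244)) = (-9 + 25)/(((7/2)*(1/244)*(-133 - 3660))) = 16/(((7/2)*(1/244)*(-3793))) = 16/(-26551/488) = 16*(-488/26551) = -7808/26551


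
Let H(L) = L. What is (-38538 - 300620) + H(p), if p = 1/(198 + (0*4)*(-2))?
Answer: -67153283/198 ≈ -3.3916e+5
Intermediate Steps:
p = 1/198 (p = 1/(198 + 0*(-2)) = 1/(198 + 0) = 1/198 ≈ 0.0050505)
(-38538 - 300620) + H(p) = (-38538 - 300620) + 1/198 = -339158 + 1/198 = -67153283/198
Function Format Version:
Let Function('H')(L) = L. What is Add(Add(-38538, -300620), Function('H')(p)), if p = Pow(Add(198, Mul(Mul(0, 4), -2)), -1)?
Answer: Rational(-67153283, 198) ≈ -3.3916e+5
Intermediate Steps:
p = Rational(1, 198) (p = Pow(Add(198, Mul(0, -2)), -1) = Pow(Add(198, 0), -1) = Pow(198, -1) = Rational(1, 198) ≈ 0.0050505)
Add(Add(-38538, -300620), Function('H')(p)) = Add(Add(-38538, -300620), Rational(1, 198)) = Add(-339158, Rational(1, 198)) = Rational(-67153283, 198)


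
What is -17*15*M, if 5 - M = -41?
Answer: -11730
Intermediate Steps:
M = 46 (M = 5 - 1*(-41) = 5 + 41 = 46)
-17*15*M = -17*15*46 = -255*46 = -1*11730 = -11730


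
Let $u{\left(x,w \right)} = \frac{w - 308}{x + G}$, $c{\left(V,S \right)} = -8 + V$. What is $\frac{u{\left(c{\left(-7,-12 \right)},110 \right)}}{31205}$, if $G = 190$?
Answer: $- \frac{198}{5460875} \approx -3.6258 \cdot 10^{-5}$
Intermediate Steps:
$u{\left(x,w \right)} = \frac{-308 + w}{190 + x}$ ($u{\left(x,w \right)} = \frac{w - 308}{x + 190} = \frac{-308 + w}{190 + x}$)
$\frac{u{\left(c{\left(-7,-12 \right)},110 \right)}}{31205} = \frac{\frac{1}{190 - 15} \left(-308 + 110\right)}{31205} = \frac{1}{190 - 15} \left(-198\right) \frac{1}{31205} = \frac{1}{175} \left(-198\right) \frac{1}{31205} = \left(- \frac{198}{175}\right) \frac{1}{31205} = - \frac{198}{5460875}$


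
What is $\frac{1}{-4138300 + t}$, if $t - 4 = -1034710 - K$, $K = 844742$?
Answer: $- \frac{1}{6017748} \approx -1.6618 \cdot 10^{-7}$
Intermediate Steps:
$t = -1879448$ ($t = 4 - 1879452 = -1879448$)
$\frac{1}{-4138300 + t} = \frac{1}{-4138300 - 1879448} = \frac{1}{-6017748} = - \frac{1}{6017748}$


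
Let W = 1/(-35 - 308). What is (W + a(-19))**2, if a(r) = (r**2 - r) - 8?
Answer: 16280484025/117649 ≈ 1.3838e+5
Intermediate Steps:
a(r) = -8 + r**2 - r
W = -1/343 (W = 1/(-343) = -1/343 ≈ -0.0029155)
(W + a(-19))**2 = (-1/343 + (-8 + (-19)**2 - 1*(-19)))**2 = (-1/343 + (-8 + 361 + 19))**2 = (-1/343 + 372)**2 = (127595/343)**2 = 16280484025/117649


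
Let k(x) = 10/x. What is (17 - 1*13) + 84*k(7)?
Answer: 124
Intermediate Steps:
(17 - 1*13) + 84*k(7) = (17 - 1*13) + 84*(10/7) = (17 - 13) + 84*(10*(⅐)) = 4 + 84*(10/7) = 4 + 120 = 124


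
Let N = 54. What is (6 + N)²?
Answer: 3600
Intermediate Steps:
(6 + N)² = (6 + 54)² = 60² = 3600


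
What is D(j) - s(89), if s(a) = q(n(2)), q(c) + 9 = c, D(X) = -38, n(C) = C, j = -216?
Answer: -31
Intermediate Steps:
q(c) = -9 + c
s(a) = -7 (s(a) = -9 + 2 = -7)
D(j) - s(89) = -38 - 1*(-7) = -38 + 7 = -31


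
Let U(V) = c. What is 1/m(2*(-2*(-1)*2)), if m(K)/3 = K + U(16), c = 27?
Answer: 1/105 ≈ 0.0095238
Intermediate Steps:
U(V) = 27
m(K) = 81 + 3*K (m(K) = 3*(K + 27) = 3*(27 + K) = 81 + 3*K)
1/m(2*(-2*(-1)*2)) = 1/(81 + 3*(2*(-2*(-1)*2))) = 1/(81 + 3*(2*(2*2))) = 1/(81 + 3*(2*4)) = 1/(81 + 3*8) = 1/(81 + 24) = 1/105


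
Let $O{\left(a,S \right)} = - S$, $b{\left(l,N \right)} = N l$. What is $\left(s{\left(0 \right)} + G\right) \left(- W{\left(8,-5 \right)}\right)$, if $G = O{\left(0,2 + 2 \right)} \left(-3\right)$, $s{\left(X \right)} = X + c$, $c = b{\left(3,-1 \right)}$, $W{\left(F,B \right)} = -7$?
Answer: $63$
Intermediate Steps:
$c = -3$ ($c = \left(-1\right) 3 = -3$)
$s{\left(X \right)} = -3 + X$ ($s{\left(X \right)} = X - 3 = -3 + X$)
$G = 12$ ($G = - (2 + 2) \left(-3\right) = \left(-1\right) 4 \left(-3\right) = \left(-4\right) \left(-3\right) = 12$)
$\left(s{\left(0 \right)} + G\right) \left(- W{\left(8,-5 \right)}\right) = \left(\left(-3 + 0\right) + 12\right) \left(\left(-1\right) \left(-7\right)\right) = \left(-3 + 12\right) 7 = 9 \cdot 7 = 63$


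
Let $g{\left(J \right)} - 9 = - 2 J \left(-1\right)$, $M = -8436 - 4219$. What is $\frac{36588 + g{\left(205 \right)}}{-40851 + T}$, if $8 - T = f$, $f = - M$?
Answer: $- \frac{1609}{2326} \approx -0.69175$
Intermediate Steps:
$M = -12655$
$g{\left(J \right)} = 9 + 2 J$ ($g{\left(J \right)} = 9 + - 2 J \left(-1\right) = 9 + 2 J$)
$f = 12655$ ($f = \left(-1\right) \left(-12655\right) = 12655$)
$T = -12647$ ($T = 8 - 12655 = -12647$)
$\frac{36588 + g{\left(205 \right)}}{-40851 + T} = \frac{36588 + \left(9 + 2 \cdot 205\right)}{-40851 - 12647} = \frac{36588 + \left(9 + 410\right)}{-53498} = \left(36588 + 419\right) \left(- \frac{1}{53498}\right) = 37007 \left(- \frac{1}{53498}\right) = - \frac{1609}{2326}$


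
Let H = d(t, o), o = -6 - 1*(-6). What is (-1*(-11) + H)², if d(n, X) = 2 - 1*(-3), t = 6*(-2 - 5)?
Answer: 256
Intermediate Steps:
t = -42 (t = 6*(-7) = -42)
o = 0 (o = -6 + 6 = 0)
d(n, X) = 5 (d(n, X) = 2 + 3 = 5)
H = 5
(-1*(-11) + H)² = (-1*(-11) + 5)² = (11 + 5)² = 16² = 256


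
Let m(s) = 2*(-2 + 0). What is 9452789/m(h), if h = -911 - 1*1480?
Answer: -9452789/4 ≈ -2.3632e+6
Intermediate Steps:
h = -2391 (h = -911 - 1480 = -2391)
m(s) = -4 (m(s) = 2*(-2) = -4)
9452789/m(h) = 9452789/(-4) = 9452789*(-¼) = -9452789/4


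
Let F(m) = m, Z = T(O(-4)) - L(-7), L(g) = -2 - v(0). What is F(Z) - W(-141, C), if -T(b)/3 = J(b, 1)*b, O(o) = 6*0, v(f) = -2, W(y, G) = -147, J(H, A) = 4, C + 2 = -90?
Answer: 147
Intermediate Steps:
C = -92 (C = -2 - 90 = -92)
L(g) = 0 (L(g) = -2 - 1*(-2) = -2 + 2 = 0)
O(o) = 0
T(b) = -12*b
Z = 0 (Z = -12*0 - 1*0 = 0 + 0 = 0)
F(Z) - W(-141, C) = 0 - 1*(-147) = 0 + 147 = 147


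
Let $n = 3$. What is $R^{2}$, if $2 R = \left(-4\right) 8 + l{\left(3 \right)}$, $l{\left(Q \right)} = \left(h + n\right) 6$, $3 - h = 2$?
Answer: $16$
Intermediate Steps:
$h = 1$ ($h = 3 - 2 = 1$)
$l{\left(Q \right)} = 24$ ($l{\left(Q \right)} = \left(1 + 3\right) 6 = 4 \cdot 6 = 24$)
$R = -4$ ($R = \frac{\left(-4\right) 8 + 24}{2} = \frac{-32 + 24}{2} = \frac{1}{2} \left(-8\right) = -4$)
$R^{2} = \left(-4\right)^{2} = 16$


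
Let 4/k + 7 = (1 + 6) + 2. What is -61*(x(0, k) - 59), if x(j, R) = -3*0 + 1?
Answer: 3538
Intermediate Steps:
k = 2 (k = 4/(-7 + ((1 + 6) + 2)) = 4/(-7 + (7 + 2)) = 4/(-7 + 9) = 4/2 = 4*(½) = 2)
x(j, R) = 1 (x(j, R) = 0 + 1 = 1)
-61*(x(0, k) - 59) = -61*(1 - 59) = -61*(-58) = 3538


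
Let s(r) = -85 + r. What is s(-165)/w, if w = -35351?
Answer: 250/35351 ≈ 0.0070719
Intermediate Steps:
s(-165)/w = (-85 - 165)/(-35351) = -250*(-1/35351) = 250/35351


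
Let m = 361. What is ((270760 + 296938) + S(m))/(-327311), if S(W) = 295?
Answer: -567993/327311 ≈ -1.7353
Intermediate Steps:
((270760 + 296938) + S(m))/(-327311) = ((270760 + 296938) + 295)/(-327311) = (567698 + 295)*(-1/327311) = 567993*(-1/327311) = -567993/327311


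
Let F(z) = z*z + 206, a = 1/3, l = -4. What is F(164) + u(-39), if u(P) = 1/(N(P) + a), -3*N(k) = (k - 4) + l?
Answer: 433633/16 ≈ 27102.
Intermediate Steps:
N(k) = 8/3 - k/3 (N(k) = -((k - 4) - 4)/3 = -((-4 + k) - 4)/3 = -(-8 + k)/3 = 8/3 - k/3)
a = ⅓ ≈ 0.33333
F(z) = 206 + z² (F(z) = z² + 206 = 206 + z²)
u(P) = 1/(3 - P/3) (u(P) = 1/((8/3 - P/3) + ⅓) = 1/(3 - P/3))
F(164) + u(-39) = (206 + 164²) - 3/(-9 - 39) = (206 + 26896) - 3/(-48) = 27102 - 3*(-1/48) = 27102 + 1/16 = 433633/16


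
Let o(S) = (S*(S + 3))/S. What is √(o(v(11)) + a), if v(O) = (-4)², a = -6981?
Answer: 59*I*√2 ≈ 83.439*I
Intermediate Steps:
v(O) = 16
o(S) = 3 + S (o(S) = (S*(3 + S))/S = 3 + S)
√(o(v(11)) + a) = √((3 + 16) - 6981) = √(19 - 6981) = √(-6962) = 59*I*√2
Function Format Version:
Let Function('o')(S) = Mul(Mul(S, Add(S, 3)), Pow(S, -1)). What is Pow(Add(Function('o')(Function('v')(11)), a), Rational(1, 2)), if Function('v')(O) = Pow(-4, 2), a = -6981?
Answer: Mul(59, I, Pow(2, Rational(1, 2))) ≈ Mul(83.439, I)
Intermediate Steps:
Function('v')(O) = 16
Function('o')(S) = Add(3, S) (Function('o')(S) = Mul(Mul(S, Add(3, S)), Pow(S, -1)) = Add(3, S))
Pow(Add(Function('o')(Function('v')(11)), a), Rational(1, 2)) = Pow(Add(Add(3, 16), -6981), Rational(1, 2)) = Pow(Add(19, -6981), Rational(1, 2)) = Pow(-6962, Rational(1, 2)) = Mul(59, I, Pow(2, Rational(1, 2)))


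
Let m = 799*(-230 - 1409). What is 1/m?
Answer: -1/1309561 ≈ -7.6361e-7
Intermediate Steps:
m = -1309561 (m = 799*(-1639) = -1309561)
1/m = 1/(-1309561) = -1/1309561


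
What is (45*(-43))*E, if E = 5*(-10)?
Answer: 96750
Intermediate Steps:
E = -50
(45*(-43))*E = (45*(-43))*(-50) = -1935*(-50) = 96750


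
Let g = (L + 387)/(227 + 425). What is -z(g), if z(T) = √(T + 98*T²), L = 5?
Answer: -7*√19534/163 ≈ -6.0021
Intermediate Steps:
g = 98/163 (g = (5 + 387)/(227 + 425) = 392/652 = 392*(1/652) = 98/163 ≈ 0.60123)
-z(g) = -√(98*(1 + 98*(98/163))/163) = -√(98*(1 + 9604/163)/163) = -√((98/163)*(9767/163)) = -√(957166/26569) = -7*√19534/163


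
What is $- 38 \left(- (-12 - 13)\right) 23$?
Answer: $-21850$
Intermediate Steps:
$- 38 \left(- (-12 - 13)\right) 23 = - 38 \left(\left(-1\right) \left(-25\right)\right) 23 = \left(-38\right) 25 \cdot 23 = \left(-950\right) 23 = -21850$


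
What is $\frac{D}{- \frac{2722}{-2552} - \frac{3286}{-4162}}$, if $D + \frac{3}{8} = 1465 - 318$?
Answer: $\frac{6089395147}{9857418} \approx 617.75$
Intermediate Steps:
$D = \frac{9173}{8}$ ($D = - \frac{3}{8} + \left(1465 - 318\right) = - \frac{3}{8} + 1147 = \frac{9173}{8} \approx 1146.6$)
$\frac{D}{- \frac{2722}{-2552} - \frac{3286}{-4162}} = \frac{9173}{8 \left(- \frac{2722}{-2552} - \frac{3286}{-4162}\right)} = \frac{9173}{8 \left(\left(-2722\right) \left(- \frac{1}{2552}\right) - - \frac{1643}{2081}\right)} = \frac{9173}{8 \left(\frac{1361}{1276} + \frac{1643}{2081}\right)} = \frac{9173}{8 \cdot \frac{4928709}{2655356}} = \frac{9173}{8} \cdot \frac{2655356}{4928709} = \frac{6089395147}{9857418}$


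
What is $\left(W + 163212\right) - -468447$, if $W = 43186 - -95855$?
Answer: $770700$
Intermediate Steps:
$W = 139041$ ($W = 43186 + 95855 = 139041$)
$\left(W + 163212\right) - -468447 = \left(139041 + 163212\right) - -468447 = 302253 + 468447 = 770700$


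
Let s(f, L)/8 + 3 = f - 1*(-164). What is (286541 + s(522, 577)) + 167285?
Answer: 459290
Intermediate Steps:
s(f, L) = 1288 + 8*f (s(f, L) = -24 + 8*(f - 1*(-164)) = -24 + 8*(f + 164) = -24 + 8*(164 + f) = -24 + (1312 + 8*f) = 1288 + 8*f)
(286541 + s(522, 577)) + 167285 = (286541 + (1288 + 8*522)) + 167285 = (286541 + (1288 + 4176)) + 167285 = (286541 + 5464) + 167285 = 292005 + 167285 = 459290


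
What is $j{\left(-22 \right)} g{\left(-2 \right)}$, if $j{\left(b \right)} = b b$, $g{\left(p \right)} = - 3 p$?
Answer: $2904$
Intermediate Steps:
$j{\left(b \right)} = b^{2}$
$j{\left(-22 \right)} g{\left(-2 \right)} = \left(-22\right)^{2} \left(\left(-3\right) \left(-2\right)\right) = 484 \cdot 6 = 2904$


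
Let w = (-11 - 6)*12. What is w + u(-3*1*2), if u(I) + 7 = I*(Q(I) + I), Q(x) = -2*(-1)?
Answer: -187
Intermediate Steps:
Q(x) = 2
w = -204 (w = -17*12 = -204)
u(I) = -7 + I*(2 + I)
w + u(-3*1*2) = -204 + (-7 + (-3*1*2)² + 2*(-3*1*2)) = -204 + (-7 + (-3*2)² + 2*(-3*2)) = -204 + (-7 + (-6)² + 2*(-6)) = -204 + (-7 + 36 - 12) = -204 + 17 = -187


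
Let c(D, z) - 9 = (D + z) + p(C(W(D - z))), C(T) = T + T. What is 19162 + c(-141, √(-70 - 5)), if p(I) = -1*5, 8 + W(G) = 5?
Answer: 19025 + 5*I*√3 ≈ 19025.0 + 8.6602*I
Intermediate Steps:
W(G) = -3 (W(G) = -8 + 5 = -3)
C(T) = 2*T
p(I) = -5
c(D, z) = 4 + D + z (c(D, z) = 9 + ((D + z) - 5) = 9 + (-5 + D + z) = 4 + D + z)
19162 + c(-141, √(-70 - 5)) = 19162 + (4 - 141 + √(-70 - 5)) = 19162 + (4 - 141 + √(-75)) = 19162 + (4 - 141 + 5*I*√3) = 19162 + (-137 + 5*I*√3) = 19025 + 5*I*√3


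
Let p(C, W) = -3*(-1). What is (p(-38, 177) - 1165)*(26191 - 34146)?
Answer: 9243710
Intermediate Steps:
p(C, W) = 3
(p(-38, 177) - 1165)*(26191 - 34146) = (3 - 1165)*(26191 - 34146) = -1162*(-7955) = 9243710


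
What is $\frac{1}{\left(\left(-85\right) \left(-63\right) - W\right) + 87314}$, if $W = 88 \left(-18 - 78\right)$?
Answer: $\frac{1}{101117} \approx 9.8895 \cdot 10^{-6}$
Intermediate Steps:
$W = -8448$ ($W = 88 \left(-96\right) = -8448$)
$\frac{1}{\left(\left(-85\right) \left(-63\right) - W\right) + 87314} = \frac{1}{\left(\left(-85\right) \left(-63\right) - -8448\right) + 87314} = \frac{1}{\left(5355 + 8448\right) + 87314} = \frac{1}{13803 + 87314} = \frac{1}{101117}$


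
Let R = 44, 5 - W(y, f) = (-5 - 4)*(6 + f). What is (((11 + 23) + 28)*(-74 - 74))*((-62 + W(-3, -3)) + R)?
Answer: -128464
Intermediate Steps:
W(y, f) = 59 + 9*f (W(y, f) = 5 - (-5 - 4)*(6 + f) = 5 - (-9)*(6 + f) = 5 - (-54 - 9*f) = 5 + (54 + 9*f) = 59 + 9*f)
(((11 + 23) + 28)*(-74 - 74))*((-62 + W(-3, -3)) + R) = (((11 + 23) + 28)*(-74 - 74))*((-62 + (59 + 9*(-3))) + 44) = ((34 + 28)*(-148))*((-62 + (59 - 27)) + 44) = (62*(-148))*((-62 + 32) + 44) = -9176*(-30 + 44) = -9176*14 = -128464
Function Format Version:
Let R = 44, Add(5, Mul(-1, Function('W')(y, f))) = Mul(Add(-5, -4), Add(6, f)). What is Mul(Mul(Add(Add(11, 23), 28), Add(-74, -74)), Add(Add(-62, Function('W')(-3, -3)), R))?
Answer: -128464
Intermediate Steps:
Function('W')(y, f) = Add(59, Mul(9, f)) (Function('W')(y, f) = Add(5, Mul(-1, Mul(Add(-5, -4), Add(6, f)))) = Add(5, Mul(-1, Mul(-9, Add(6, f)))) = Add(5, Mul(-1, Add(-54, Mul(-9, f)))) = Add(5, Add(54, Mul(9, f))) = Add(59, Mul(9, f)))
Mul(Mul(Add(Add(11, 23), 28), Add(-74, -74)), Add(Add(-62, Function('W')(-3, -3)), R)) = Mul(Mul(Add(Add(11, 23), 28), Add(-74, -74)), Add(Add(-62, Add(59, Mul(9, -3))), 44)) = Mul(Mul(Add(34, 28), -148), Add(Add(-62, Add(59, -27)), 44)) = Mul(Mul(62, -148), Add(Add(-62, 32), 44)) = Mul(-9176, Add(-30, 44)) = Mul(-9176, 14) = -128464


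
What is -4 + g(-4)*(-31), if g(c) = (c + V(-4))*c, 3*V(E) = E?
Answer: -1996/3 ≈ -665.33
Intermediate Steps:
V(E) = E/3
g(c) = c*(-4/3 + c) (g(c) = (c + (1/3)*(-4))*c = (c - 4/3)*c = (-4/3 + c)*c = c*(-4/3 + c))
-4 + g(-4)*(-31) = -4 + ((1/3)*(-4)*(-4 + 3*(-4)))*(-31) = -4 + ((1/3)*(-4)*(-4 - 12))*(-31) = -4 + ((1/3)*(-4)*(-16))*(-31) = -4 + (64/3)*(-31) = -4 - 1984/3 = -1996/3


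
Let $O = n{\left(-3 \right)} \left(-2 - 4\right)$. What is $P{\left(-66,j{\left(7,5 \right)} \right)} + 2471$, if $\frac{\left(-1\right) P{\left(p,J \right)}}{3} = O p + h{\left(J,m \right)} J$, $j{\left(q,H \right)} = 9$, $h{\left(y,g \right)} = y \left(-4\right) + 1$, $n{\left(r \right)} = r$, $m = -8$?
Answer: $6980$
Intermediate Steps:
$O = 18$ ($O = - 3 \left(-2 - 4\right) = \left(-3\right) \left(-6\right) = 18$)
$h{\left(y,g \right)} = 1 - 4 y$ ($h{\left(y,g \right)} = - 4 y + 1 = 1 - 4 y$)
$P{\left(p,J \right)} = - 54 p - 3 J \left(1 - 4 J\right)$ ($P{\left(p,J \right)} = - 3 \left(18 p + \left(1 - 4 J\right) J\right) = - 3 \left(18 p + J \left(1 - 4 J\right)\right) = - 54 p - 3 J \left(1 - 4 J\right)$)
$P{\left(-66,j{\left(7,5 \right)} \right)} + 2471 = \left(\left(-54\right) \left(-66\right) + 3 \cdot 9 \left(-1 + 4 \cdot 9\right)\right) + 2471 = \left(3564 + 3 \cdot 9 \left(-1 + 36\right)\right) + 2471 = \left(3564 + 3 \cdot 9 \cdot 35\right) + 2471 = \left(3564 + 945\right) + 2471 = 4509 + 2471 = 6980$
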